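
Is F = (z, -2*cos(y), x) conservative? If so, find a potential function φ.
Yes, F is conservative. φ = x*z - 2*sin(y)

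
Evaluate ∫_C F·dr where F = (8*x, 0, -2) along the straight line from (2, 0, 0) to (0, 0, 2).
-20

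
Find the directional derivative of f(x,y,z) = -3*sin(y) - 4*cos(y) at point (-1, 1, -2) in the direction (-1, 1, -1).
sqrt(3)*(-cos(1) + 4*sin(1)/3)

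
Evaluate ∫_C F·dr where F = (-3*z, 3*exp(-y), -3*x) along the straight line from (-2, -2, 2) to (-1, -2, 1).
-9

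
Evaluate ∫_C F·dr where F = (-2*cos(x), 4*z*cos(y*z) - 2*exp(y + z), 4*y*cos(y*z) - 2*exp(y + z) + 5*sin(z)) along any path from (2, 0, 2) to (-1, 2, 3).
-2*exp(5) + 5*cos(2) + 4*sin(6) + 2*sin(1) + 2*sin(2) - 5*cos(3) + 2*exp(2)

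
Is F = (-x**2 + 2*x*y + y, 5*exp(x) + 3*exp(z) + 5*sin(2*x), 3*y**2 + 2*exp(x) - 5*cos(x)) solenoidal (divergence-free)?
No, ∇·F = -2*x + 2*y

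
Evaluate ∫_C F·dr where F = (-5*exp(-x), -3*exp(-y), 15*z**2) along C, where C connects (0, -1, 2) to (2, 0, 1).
-37 - 3*E + 5*exp(-2)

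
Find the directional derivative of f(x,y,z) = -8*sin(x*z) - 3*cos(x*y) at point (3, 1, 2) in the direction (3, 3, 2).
6*sqrt(22)*(-8*cos(6) + 3*sin(3))/11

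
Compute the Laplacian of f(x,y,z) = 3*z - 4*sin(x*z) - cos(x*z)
(x**2 + z**2)*(4*sin(x*z) + cos(x*z))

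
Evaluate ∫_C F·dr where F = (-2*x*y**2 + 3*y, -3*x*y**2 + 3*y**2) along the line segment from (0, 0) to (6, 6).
-1350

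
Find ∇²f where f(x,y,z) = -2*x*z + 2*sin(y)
-2*sin(y)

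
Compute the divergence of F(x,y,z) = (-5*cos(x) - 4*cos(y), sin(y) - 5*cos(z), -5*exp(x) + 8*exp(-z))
5*sin(x) + cos(y) - 8*exp(-z)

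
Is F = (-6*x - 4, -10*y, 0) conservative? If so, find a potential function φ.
Yes, F is conservative. φ = -3*x**2 - 4*x - 5*y**2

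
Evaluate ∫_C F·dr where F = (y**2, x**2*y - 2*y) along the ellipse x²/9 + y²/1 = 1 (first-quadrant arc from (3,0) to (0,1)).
-3/4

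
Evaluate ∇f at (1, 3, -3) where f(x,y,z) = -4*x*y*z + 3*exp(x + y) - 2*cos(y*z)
(36 + 3*exp(4), 6*sin(9) + 12 + 3*exp(4), -12 - 6*sin(9))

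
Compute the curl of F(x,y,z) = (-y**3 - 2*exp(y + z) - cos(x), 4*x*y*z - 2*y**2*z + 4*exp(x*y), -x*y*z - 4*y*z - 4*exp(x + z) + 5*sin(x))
(-4*x*y - x*z + 2*y**2 - 4*z, y*z + 4*exp(x + z) - 2*exp(y + z) - 5*cos(x), 3*y**2 + 4*y*z + 4*y*exp(x*y) + 2*exp(y + z))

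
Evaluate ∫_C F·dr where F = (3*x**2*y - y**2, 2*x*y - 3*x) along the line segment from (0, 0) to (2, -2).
-10/3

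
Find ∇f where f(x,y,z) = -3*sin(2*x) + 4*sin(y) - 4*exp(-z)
(-6*cos(2*x), 4*cos(y), 4*exp(-z))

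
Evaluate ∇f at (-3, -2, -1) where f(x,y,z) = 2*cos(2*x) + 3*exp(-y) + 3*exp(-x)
(-3*exp(3) + 4*sin(6), -3*exp(2), 0)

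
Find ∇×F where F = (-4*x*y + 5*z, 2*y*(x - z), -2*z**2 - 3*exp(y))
(2*y - 3*exp(y), 5, 4*x + 2*y)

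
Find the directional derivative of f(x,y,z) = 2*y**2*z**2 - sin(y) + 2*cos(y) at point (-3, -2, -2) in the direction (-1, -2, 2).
-4*sin(2)/3 + 2*cos(2)/3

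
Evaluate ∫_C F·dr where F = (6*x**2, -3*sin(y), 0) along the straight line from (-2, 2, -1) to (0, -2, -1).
16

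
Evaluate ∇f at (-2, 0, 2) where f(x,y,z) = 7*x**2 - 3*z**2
(-28, 0, -12)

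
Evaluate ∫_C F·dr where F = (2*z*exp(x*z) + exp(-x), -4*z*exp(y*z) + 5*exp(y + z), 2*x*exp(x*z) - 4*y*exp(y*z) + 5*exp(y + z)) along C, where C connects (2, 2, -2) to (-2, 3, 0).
-exp(2) - 7 + 2*exp(-4) + exp(-2) + 5*exp(3)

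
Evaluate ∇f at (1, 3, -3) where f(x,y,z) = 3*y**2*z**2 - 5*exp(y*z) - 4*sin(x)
(-4*cos(1), 15*exp(-9) + 162, -162 - 15*exp(-9))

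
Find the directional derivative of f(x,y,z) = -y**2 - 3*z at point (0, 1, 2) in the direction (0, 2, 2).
-5*sqrt(2)/2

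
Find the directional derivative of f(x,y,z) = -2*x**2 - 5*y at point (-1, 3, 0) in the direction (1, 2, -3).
-3*sqrt(14)/7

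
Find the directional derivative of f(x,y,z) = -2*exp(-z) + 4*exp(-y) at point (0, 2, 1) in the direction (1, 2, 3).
sqrt(14)*(-4 + 3*E)*exp(-2)/7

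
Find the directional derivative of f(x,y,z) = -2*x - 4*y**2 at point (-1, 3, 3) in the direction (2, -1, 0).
4*sqrt(5)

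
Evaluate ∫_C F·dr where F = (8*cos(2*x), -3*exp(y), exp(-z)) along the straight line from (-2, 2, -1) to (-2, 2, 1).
2*sinh(1)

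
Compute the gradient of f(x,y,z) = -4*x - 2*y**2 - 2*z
(-4, -4*y, -2)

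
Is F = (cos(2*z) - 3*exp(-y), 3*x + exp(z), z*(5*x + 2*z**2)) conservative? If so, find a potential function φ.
No, ∇×F = (-exp(z), -5*z - 2*sin(2*z), 3 - 3*exp(-y)) ≠ 0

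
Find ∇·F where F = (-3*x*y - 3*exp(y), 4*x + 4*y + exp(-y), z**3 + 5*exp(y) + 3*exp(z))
-3*y + 3*z**2 + 3*exp(z) + 4 - exp(-y)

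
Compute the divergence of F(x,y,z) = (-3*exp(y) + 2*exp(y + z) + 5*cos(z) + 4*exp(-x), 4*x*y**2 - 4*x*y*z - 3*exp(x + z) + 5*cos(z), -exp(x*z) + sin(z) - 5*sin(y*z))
8*x*y - 4*x*z - x*exp(x*z) - 5*y*cos(y*z) + cos(z) - 4*exp(-x)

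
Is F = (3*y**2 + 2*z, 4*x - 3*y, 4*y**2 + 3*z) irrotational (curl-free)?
No, ∇×F = (8*y, 2, 4 - 6*y)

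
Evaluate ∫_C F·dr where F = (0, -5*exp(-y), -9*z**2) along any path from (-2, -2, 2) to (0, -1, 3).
-57 - 5*exp(2) + 5*E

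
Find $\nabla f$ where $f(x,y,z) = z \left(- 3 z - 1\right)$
(0, 0, -6*z - 1)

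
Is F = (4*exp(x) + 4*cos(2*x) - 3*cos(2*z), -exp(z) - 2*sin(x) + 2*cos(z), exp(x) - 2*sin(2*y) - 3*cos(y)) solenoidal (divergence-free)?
No, ∇·F = 4*exp(x) - 8*sin(2*x)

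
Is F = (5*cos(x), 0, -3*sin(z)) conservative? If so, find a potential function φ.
Yes, F is conservative. φ = 5*sin(x) + 3*cos(z)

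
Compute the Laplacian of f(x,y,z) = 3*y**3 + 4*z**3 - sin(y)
18*y + 24*z + sin(y)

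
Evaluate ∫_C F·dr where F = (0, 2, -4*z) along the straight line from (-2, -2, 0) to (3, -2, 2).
-8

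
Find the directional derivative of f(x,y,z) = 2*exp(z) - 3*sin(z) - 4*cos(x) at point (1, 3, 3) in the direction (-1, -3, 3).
sqrt(19)*(-4*sin(1) - 9*cos(3) + 6*exp(3))/19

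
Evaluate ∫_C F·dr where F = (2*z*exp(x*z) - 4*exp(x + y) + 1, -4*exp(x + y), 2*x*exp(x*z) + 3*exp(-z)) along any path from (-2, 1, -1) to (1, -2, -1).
-2*exp(2) + 2*exp(-1) + 3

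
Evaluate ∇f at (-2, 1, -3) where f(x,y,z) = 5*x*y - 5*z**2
(5, -10, 30)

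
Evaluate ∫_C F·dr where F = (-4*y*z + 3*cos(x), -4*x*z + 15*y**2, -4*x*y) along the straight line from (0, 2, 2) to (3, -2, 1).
-56 + 3*sin(3)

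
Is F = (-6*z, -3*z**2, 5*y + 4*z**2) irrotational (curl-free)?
No, ∇×F = (6*z + 5, -6, 0)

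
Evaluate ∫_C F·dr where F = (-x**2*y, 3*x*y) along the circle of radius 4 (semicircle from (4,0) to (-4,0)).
32*pi + 128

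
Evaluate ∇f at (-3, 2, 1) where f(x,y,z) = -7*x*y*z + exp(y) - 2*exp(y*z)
(-14, 21 - exp(2), 42 - 4*exp(2))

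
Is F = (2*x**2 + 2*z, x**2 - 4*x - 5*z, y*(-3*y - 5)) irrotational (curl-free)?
No, ∇×F = (-6*y, 2, 2*x - 4)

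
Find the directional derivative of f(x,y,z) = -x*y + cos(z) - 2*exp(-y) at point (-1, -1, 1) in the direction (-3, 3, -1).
sqrt(19)*(sin(1) + 6*E)/19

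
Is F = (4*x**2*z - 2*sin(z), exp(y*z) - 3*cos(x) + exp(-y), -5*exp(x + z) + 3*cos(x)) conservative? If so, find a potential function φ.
No, ∇×F = (-y*exp(y*z), 4*x**2 + 5*exp(x + z) + 3*sin(x) - 2*cos(z), 3*sin(x)) ≠ 0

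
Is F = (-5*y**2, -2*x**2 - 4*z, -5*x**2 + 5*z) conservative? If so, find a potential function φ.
No, ∇×F = (4, 10*x, -4*x + 10*y) ≠ 0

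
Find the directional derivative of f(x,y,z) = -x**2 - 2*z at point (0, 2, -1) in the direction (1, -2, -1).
sqrt(6)/3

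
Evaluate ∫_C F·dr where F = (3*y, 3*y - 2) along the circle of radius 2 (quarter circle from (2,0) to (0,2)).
2 - 3*pi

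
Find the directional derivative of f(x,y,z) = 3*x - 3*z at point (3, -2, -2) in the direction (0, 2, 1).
-3*sqrt(5)/5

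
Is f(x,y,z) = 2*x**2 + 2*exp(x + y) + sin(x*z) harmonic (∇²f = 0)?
No, ∇²f = -x**2*sin(x*z) - z**2*sin(x*z) + 4*exp(x + y) + 4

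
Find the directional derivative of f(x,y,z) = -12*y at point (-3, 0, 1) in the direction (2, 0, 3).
0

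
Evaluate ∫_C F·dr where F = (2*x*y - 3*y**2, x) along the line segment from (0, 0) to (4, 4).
-40/3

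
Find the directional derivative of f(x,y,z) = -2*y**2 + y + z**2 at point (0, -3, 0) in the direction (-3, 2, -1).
13*sqrt(14)/7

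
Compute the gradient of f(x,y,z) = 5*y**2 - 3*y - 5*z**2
(0, 10*y - 3, -10*z)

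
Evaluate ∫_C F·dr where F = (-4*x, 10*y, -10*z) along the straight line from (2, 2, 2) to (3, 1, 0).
-5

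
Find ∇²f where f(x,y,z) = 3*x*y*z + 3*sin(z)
-3*sin(z)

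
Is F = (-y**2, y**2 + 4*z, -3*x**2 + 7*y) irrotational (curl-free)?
No, ∇×F = (3, 6*x, 2*y)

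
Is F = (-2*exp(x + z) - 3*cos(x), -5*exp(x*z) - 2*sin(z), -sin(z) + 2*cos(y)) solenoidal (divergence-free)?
No, ∇·F = -2*exp(x + z) + 3*sin(x) - cos(z)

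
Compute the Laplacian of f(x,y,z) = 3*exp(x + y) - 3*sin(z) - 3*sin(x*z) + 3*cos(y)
3*x**2*sin(x*z) + 3*z**2*sin(x*z) + 6*exp(x + y) + 3*sin(z) - 3*cos(y)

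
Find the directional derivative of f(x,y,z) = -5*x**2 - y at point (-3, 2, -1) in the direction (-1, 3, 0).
-33*sqrt(10)/10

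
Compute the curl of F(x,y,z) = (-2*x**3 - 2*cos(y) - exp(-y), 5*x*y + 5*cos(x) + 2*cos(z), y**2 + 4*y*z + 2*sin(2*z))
(2*y + 4*z + 2*sin(z), 0, 5*y - 5*sin(x) - 2*sin(y) - exp(-y))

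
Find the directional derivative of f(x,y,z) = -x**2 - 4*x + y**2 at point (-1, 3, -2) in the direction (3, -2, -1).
-9*sqrt(14)/7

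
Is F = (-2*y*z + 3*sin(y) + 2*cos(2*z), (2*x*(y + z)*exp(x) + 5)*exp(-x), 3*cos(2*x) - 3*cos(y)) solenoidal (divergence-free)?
No, ∇·F = 2*x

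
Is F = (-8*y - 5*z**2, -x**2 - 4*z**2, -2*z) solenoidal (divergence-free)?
No, ∇·F = -2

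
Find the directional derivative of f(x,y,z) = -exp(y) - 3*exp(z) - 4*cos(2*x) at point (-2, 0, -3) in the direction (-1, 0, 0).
8*sin(4)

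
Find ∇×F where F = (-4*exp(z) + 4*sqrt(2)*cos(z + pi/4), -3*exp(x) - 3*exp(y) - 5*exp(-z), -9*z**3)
(-5*exp(-z), -4*exp(z) - 4*sqrt(2)*sin(z + pi/4), -3*exp(x))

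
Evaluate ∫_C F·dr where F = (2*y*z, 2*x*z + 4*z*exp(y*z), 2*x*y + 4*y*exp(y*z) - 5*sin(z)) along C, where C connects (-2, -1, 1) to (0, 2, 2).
-4 - 5*cos(1) + 5*cos(2) - 4*exp(-1) + 4*exp(4)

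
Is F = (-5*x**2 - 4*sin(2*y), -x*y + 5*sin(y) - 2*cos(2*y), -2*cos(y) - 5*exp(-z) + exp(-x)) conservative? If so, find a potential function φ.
No, ∇×F = (2*sin(y), exp(-x), -y + 8*cos(2*y)) ≠ 0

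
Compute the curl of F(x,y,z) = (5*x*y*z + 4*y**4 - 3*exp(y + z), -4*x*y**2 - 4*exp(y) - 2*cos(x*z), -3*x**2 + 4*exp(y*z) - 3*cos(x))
(-2*x*sin(x*z) + 4*z*exp(y*z), 5*x*y + 6*x - 3*exp(y + z) - 3*sin(x), -5*x*z - 16*y**3 - 4*y**2 + 2*z*sin(x*z) + 3*exp(y + z))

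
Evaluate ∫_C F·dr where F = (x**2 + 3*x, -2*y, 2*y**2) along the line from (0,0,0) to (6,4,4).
458/3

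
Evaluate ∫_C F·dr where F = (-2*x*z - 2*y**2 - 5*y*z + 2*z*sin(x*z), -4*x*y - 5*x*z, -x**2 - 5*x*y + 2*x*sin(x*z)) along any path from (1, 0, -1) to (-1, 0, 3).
-4 + 2*cos(1) - 2*cos(3)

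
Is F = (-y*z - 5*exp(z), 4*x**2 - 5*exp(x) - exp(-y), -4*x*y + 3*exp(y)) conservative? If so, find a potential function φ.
No, ∇×F = (-4*x + 3*exp(y), 3*y - 5*exp(z), 8*x + z - 5*exp(x)) ≠ 0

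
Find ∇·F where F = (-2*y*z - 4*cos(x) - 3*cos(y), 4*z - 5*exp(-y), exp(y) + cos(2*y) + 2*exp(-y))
4*sin(x) + 5*exp(-y)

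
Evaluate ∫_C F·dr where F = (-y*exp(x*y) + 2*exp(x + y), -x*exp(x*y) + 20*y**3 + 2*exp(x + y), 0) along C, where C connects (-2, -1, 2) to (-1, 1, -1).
-exp(-1) - 2*exp(-3) + 2 + exp(2)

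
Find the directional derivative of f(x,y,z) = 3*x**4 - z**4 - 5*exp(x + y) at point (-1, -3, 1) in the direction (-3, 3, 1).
32*sqrt(19)/19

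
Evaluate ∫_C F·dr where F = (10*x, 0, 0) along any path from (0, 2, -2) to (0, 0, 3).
0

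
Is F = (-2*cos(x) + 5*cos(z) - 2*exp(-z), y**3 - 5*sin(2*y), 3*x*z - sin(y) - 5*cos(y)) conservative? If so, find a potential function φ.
No, ∇×F = (5*sin(y) - cos(y), -3*z - 5*sin(z) + 2*exp(-z), 0) ≠ 0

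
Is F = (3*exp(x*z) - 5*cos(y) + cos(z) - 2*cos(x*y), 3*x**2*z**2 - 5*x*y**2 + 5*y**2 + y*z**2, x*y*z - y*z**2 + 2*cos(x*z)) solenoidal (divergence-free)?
No, ∇·F = -9*x*y - 2*x*sin(x*z) - 2*y*z + 2*y*sin(x*y) + 10*y + z**2 + 3*z*exp(x*z)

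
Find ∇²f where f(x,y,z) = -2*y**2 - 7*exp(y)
-7*exp(y) - 4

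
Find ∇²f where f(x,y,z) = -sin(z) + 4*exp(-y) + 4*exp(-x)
sin(z) + 4*exp(-y) + 4*exp(-x)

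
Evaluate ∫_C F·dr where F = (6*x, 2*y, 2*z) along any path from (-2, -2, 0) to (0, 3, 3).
2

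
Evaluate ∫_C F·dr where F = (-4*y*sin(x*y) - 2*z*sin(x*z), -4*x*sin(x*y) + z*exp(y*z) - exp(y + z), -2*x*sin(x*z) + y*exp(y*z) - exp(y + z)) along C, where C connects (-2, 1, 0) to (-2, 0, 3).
-exp(3) - 4*cos(2) + 2*cos(6) + 2 + E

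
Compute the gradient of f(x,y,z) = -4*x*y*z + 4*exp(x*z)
(4*z*(-y + exp(x*z)), -4*x*z, 4*x*(-y + exp(x*z)))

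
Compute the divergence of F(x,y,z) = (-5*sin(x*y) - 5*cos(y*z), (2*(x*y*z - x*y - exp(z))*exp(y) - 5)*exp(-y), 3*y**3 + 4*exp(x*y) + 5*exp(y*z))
2*x*z - 2*x + 5*y*exp(y*z) - 5*y*cos(x*y) + 5*exp(-y)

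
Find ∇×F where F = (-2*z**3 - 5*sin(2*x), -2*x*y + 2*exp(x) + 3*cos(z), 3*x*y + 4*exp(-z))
(3*x + 3*sin(z), -3*y - 6*z**2, -2*y + 2*exp(x))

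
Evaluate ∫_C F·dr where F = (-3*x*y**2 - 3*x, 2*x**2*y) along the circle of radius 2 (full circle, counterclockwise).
0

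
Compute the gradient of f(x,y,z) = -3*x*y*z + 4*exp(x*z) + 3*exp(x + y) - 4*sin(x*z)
(-3*y*z + 4*z*exp(x*z) - 4*z*cos(x*z) + 3*exp(x + y), -3*x*z + 3*exp(x + y), x*(-3*y + 4*exp(x*z) - 4*cos(x*z)))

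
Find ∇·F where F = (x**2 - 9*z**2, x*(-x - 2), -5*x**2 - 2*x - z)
2*x - 1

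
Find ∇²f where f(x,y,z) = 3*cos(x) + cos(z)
-3*cos(x) - cos(z)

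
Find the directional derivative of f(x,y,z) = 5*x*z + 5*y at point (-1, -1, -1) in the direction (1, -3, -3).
-5*sqrt(19)/19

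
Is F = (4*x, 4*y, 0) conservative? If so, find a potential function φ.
Yes, F is conservative. φ = 2*x**2 + 2*y**2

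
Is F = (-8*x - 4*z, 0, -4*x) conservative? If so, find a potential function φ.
Yes, F is conservative. φ = 4*x*(-x - z)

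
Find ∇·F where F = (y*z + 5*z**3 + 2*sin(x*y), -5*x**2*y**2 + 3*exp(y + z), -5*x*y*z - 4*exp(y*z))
-10*x**2*y - 5*x*y - 4*y*exp(y*z) + 2*y*cos(x*y) + 3*exp(y + z)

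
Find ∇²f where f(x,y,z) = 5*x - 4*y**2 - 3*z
-8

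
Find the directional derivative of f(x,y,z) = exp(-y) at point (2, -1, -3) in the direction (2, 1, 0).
-sqrt(5)*E/5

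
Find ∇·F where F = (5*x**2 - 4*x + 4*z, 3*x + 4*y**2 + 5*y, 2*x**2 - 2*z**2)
10*x + 8*y - 4*z + 1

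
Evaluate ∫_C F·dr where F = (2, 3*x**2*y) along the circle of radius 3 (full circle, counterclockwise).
0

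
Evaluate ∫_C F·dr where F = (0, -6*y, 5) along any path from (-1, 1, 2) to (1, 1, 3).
5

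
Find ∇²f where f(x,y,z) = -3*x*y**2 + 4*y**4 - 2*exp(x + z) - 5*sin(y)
-6*x + 48*y**2 - 4*exp(x + z) + 5*sin(y)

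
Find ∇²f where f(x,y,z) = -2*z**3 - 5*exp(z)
-12*z - 5*exp(z)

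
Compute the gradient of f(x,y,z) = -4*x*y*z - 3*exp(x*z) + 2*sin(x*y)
(-4*y*z + 2*y*cos(x*y) - 3*z*exp(x*z), 2*x*(-2*z + cos(x*y)), x*(-4*y - 3*exp(x*z)))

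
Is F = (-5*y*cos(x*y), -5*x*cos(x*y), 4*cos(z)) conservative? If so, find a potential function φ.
Yes, F is conservative. φ = 4*sin(z) - 5*sin(x*y)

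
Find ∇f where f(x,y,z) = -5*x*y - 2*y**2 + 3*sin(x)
(-5*y + 3*cos(x), -5*x - 4*y, 0)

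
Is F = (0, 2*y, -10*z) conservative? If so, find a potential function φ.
Yes, F is conservative. φ = y**2 - 5*z**2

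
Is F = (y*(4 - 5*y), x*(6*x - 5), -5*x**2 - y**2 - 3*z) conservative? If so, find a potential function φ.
No, ∇×F = (-2*y, 10*x, 12*x + 10*y - 9) ≠ 0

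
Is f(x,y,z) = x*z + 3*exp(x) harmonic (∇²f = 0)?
No, ∇²f = 3*exp(x)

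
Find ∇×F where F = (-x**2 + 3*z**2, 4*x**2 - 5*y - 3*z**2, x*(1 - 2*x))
(6*z, 4*x + 6*z - 1, 8*x)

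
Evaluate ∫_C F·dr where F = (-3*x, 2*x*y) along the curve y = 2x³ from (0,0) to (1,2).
27/14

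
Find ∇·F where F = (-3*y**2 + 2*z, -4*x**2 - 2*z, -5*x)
0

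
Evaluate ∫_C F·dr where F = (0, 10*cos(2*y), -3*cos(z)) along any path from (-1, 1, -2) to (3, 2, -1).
-8*sin(2) + 5*sin(4) + 3*sin(1)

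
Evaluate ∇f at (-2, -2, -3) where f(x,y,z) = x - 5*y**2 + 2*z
(1, 20, 2)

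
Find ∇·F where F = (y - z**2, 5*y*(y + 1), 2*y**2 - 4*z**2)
10*y - 8*z + 5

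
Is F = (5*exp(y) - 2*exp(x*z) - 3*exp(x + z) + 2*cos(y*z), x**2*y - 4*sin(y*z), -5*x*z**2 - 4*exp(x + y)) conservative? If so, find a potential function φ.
No, ∇×F = (4*y*cos(y*z) - 4*exp(x + y), -2*x*exp(x*z) - 2*y*sin(y*z) + 5*z**2 + 4*exp(x + y) - 3*exp(x + z), 2*x*y + 2*z*sin(y*z) - 5*exp(y)) ≠ 0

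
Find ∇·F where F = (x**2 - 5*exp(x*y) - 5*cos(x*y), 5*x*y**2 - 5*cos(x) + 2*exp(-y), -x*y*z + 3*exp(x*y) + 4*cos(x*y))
9*x*y + 2*x - 5*y*exp(x*y) + 5*y*sin(x*y) - 2*exp(-y)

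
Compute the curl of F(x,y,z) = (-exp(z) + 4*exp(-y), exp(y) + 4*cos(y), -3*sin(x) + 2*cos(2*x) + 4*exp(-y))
(-4*exp(-y), -exp(z) + 4*sin(2*x) + 3*cos(x), 4*exp(-y))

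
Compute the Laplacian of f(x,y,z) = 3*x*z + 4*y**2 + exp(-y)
8 + exp(-y)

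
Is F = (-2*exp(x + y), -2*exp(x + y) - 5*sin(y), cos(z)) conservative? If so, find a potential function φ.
Yes, F is conservative. φ = -2*exp(x + y) + sin(z) + 5*cos(y)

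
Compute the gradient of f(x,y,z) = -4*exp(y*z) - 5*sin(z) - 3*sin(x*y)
(-3*y*cos(x*y), -3*x*cos(x*y) - 4*z*exp(y*z), -4*y*exp(y*z) - 5*cos(z))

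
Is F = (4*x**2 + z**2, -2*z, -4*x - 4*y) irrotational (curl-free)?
No, ∇×F = (-2, 2*z + 4, 0)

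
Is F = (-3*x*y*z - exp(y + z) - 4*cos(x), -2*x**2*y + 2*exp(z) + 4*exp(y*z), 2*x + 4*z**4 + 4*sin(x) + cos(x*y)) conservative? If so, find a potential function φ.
No, ∇×F = (-x*sin(x*y) - 4*y*exp(y*z) - 2*exp(z), -3*x*y + y*sin(x*y) - exp(y + z) - 4*cos(x) - 2, -4*x*y + 3*x*z + exp(y + z)) ≠ 0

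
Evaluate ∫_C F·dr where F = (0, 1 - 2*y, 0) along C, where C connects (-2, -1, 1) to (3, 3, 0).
-4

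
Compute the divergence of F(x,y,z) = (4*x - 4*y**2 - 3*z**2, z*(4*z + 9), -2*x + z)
5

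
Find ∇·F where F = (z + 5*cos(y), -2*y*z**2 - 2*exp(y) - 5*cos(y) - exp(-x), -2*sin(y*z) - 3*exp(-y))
-2*y*cos(y*z) - 2*z**2 - 2*exp(y) + 5*sin(y)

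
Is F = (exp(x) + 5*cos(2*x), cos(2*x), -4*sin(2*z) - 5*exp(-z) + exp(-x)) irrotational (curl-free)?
No, ∇×F = (0, exp(-x), -2*sin(2*x))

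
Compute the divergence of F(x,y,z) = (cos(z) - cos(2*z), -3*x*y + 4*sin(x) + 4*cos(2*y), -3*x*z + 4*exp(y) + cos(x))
-6*x - 8*sin(2*y)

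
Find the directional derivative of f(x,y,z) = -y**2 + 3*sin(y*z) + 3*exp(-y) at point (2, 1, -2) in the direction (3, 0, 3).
3*sqrt(2)*cos(2)/2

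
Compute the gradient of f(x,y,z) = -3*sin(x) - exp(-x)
(-3*cos(x) + exp(-x), 0, 0)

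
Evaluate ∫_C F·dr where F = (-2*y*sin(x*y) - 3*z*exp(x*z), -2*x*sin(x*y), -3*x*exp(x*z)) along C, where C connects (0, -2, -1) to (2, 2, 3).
-3*exp(6) + 2*cos(4) + 1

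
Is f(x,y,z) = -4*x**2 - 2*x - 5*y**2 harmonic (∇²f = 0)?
No, ∇²f = -18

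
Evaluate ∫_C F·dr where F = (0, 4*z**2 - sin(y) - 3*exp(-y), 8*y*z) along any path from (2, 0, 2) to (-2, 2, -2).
cos(2) + 3*exp(-2) + 28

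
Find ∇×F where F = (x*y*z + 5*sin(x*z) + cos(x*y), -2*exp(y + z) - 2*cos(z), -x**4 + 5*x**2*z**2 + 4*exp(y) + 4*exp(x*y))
(4*x*exp(x*y) + 4*exp(y) + 2*exp(y + z) - 2*sin(z), 4*x**3 + x*y - 10*x*z**2 + 5*x*cos(x*z) - 4*y*exp(x*y), x*(-z + sin(x*y)))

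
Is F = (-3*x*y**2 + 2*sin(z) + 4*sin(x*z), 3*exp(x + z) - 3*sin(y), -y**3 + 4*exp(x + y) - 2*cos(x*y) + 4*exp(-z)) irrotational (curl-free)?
No, ∇×F = (2*x*sin(x*y) - 3*y**2 + 4*exp(x + y) - 3*exp(x + z), 4*x*cos(x*z) - 2*y*sin(x*y) - 4*exp(x + y) + 2*cos(z), 6*x*y + 3*exp(x + z))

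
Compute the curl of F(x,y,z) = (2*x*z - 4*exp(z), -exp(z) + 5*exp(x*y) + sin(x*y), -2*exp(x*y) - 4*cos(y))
(-2*x*exp(x*y) + exp(z) + 4*sin(y), 2*x + 2*y*exp(x*y) - 4*exp(z), y*(5*exp(x*y) + cos(x*y)))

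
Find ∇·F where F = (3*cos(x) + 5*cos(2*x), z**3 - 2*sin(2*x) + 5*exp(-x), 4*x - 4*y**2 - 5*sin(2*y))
-(20*cos(x) + 3)*sin(x)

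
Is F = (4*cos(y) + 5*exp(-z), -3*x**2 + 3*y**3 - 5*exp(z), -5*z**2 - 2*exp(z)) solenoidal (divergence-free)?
No, ∇·F = 9*y**2 - 10*z - 2*exp(z)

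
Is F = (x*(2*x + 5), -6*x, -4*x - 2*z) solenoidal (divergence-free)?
No, ∇·F = 4*x + 3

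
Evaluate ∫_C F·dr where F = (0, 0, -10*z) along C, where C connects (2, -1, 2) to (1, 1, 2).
0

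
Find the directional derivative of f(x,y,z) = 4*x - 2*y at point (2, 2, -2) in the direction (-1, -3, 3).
2*sqrt(19)/19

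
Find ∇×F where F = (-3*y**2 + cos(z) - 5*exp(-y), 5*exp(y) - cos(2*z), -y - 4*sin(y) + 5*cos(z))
(-2*sin(2*z) - 4*cos(y) - 1, -sin(z), 6*y - 5*exp(-y))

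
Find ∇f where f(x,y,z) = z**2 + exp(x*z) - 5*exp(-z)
(z*exp(x*z), 0, x*exp(x*z) + 2*z + 5*exp(-z))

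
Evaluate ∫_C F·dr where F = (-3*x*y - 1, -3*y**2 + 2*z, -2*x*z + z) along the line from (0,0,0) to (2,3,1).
-233/6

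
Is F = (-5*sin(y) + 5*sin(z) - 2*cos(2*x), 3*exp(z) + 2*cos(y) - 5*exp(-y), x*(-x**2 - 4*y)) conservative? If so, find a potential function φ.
No, ∇×F = (-4*x - 3*exp(z), 3*x**2 + 4*y + 5*cos(z), 5*cos(y)) ≠ 0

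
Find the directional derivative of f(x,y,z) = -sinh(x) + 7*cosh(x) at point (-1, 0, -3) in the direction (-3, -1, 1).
3*sqrt(11)*(cosh(1) + 7*sinh(1))/11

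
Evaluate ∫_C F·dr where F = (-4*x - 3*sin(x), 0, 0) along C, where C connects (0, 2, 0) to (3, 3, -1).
-21 + 3*cos(3)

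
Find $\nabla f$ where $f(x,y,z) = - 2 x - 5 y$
(-2, -5, 0)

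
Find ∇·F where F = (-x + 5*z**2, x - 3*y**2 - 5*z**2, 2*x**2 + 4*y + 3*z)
2 - 6*y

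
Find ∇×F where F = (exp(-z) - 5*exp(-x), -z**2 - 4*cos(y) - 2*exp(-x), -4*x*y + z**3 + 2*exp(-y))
(-4*x + 2*z - 2*exp(-y), 4*y - exp(-z), 2*exp(-x))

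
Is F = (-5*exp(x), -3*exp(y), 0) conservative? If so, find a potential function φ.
Yes, F is conservative. φ = -5*exp(x) - 3*exp(y)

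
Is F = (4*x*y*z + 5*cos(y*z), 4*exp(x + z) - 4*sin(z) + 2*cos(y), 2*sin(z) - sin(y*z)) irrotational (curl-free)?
No, ∇×F = (-z*cos(y*z) - 4*exp(x + z) + 4*cos(z), y*(4*x - 5*sin(y*z)), -4*x*z + 5*z*sin(y*z) + 4*exp(x + z))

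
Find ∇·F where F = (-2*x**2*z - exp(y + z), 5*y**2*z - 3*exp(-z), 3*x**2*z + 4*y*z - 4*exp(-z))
3*x**2 - 4*x*z + 10*y*z + 4*y + 4*exp(-z)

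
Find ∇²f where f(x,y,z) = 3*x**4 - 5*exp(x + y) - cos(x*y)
x**2*cos(x*y) + 36*x**2 + y**2*cos(x*y) - 10*exp(x + y)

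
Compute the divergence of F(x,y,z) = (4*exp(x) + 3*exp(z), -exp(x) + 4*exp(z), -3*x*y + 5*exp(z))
4*exp(x) + 5*exp(z)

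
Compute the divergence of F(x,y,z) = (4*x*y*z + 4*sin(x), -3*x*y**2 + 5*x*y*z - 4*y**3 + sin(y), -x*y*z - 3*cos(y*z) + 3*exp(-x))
-7*x*y + 5*x*z - 12*y**2 + 4*y*z + 3*y*sin(y*z) + 4*cos(x) + cos(y)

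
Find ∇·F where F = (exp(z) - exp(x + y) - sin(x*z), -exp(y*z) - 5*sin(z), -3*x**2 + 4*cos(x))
-z*exp(y*z) - z*cos(x*z) - exp(x + y)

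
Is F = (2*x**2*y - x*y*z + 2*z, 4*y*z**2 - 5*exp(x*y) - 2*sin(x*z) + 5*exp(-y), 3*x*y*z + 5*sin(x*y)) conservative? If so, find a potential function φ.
No, ∇×F = (3*x*z + 5*x*cos(x*y) + 2*x*cos(x*z) - 8*y*z, -x*y - 3*y*z - 5*y*cos(x*y) + 2, -2*x**2 + x*z - 5*y*exp(x*y) - 2*z*cos(x*z)) ≠ 0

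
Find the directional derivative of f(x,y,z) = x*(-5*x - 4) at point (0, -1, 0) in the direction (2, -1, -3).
-4*sqrt(14)/7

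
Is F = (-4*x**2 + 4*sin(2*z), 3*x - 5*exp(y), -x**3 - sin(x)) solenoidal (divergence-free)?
No, ∇·F = -8*x - 5*exp(y)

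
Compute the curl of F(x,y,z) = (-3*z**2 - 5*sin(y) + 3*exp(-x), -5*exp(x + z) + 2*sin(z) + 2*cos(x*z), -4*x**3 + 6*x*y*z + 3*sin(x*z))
(6*x*z + 2*x*sin(x*z) + 5*exp(x + z) - 2*cos(z), 12*x**2 - 6*y*z - 3*z*cos(x*z) - 6*z, -2*z*sin(x*z) - 5*exp(x + z) + 5*cos(y))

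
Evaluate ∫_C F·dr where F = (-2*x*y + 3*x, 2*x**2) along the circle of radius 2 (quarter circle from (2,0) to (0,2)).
10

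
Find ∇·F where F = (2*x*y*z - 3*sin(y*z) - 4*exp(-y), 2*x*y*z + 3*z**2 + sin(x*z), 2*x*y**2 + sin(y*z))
2*x*z + 2*y*z + y*cos(y*z)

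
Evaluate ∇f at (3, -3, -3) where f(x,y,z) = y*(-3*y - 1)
(0, 17, 0)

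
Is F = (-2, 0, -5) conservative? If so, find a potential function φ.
Yes, F is conservative. φ = -2*x - 5*z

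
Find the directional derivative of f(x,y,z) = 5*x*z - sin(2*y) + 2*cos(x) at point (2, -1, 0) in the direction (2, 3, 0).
-2*sqrt(13)*(3*cos(2) + 2*sin(2))/13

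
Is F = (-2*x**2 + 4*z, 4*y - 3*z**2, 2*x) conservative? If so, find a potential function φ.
No, ∇×F = (6*z, 2, 0) ≠ 0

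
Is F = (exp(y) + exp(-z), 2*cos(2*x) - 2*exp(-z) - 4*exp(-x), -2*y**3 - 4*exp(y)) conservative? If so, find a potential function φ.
No, ∇×F = (-6*y**2 - 4*exp(y) - 2*exp(-z), -exp(-z), -exp(y) - 4*sin(2*x) + 4*exp(-x)) ≠ 0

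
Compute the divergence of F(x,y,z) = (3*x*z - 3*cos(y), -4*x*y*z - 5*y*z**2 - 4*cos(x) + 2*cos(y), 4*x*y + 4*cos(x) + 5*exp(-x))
-4*x*z - 5*z**2 + 3*z - 2*sin(y)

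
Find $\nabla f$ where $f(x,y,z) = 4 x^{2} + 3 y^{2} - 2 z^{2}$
(8*x, 6*y, -4*z)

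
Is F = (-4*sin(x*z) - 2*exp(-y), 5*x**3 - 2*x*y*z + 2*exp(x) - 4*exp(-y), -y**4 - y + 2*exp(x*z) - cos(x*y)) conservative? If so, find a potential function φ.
No, ∇×F = (2*x*y + x*sin(x*y) - 4*y**3 - 1, -4*x*cos(x*z) - y*sin(x*y) - 2*z*exp(x*z), 15*x**2 - 2*y*z + 2*exp(x) - 2*exp(-y)) ≠ 0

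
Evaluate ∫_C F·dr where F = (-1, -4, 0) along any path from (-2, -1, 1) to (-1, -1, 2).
-1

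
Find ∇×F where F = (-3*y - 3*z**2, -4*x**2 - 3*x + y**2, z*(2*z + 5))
(0, -6*z, -8*x)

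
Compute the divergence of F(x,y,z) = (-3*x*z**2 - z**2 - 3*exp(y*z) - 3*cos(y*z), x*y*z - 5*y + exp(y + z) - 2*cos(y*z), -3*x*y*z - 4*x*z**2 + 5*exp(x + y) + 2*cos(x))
-3*x*y - 7*x*z - 3*z**2 + 2*z*sin(y*z) + exp(y + z) - 5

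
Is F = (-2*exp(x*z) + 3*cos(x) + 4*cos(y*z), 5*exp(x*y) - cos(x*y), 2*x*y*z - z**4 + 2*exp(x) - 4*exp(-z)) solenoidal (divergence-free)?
No, ∇·F = 2*x*y + 5*x*exp(x*y) + x*sin(x*y) - 4*z**3 - 2*z*exp(x*z) - 3*sin(x) + 4*exp(-z)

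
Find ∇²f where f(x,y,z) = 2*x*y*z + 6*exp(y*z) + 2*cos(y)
6*y**2*exp(y*z) + 6*z**2*exp(y*z) - 2*cos(y)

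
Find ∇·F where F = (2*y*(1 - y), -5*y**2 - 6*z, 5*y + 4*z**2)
-10*y + 8*z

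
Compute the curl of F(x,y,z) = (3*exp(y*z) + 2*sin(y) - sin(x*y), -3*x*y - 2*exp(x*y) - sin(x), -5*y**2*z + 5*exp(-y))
(-10*y*z - 5*exp(-y), 3*y*exp(y*z), x*cos(x*y) - 2*y*exp(x*y) - 3*y - 3*z*exp(y*z) - cos(x) - 2*cos(y))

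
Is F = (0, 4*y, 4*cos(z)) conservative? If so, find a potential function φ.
Yes, F is conservative. φ = 2*y**2 + 4*sin(z)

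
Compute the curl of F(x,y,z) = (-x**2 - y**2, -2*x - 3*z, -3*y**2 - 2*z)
(3 - 6*y, 0, 2*y - 2)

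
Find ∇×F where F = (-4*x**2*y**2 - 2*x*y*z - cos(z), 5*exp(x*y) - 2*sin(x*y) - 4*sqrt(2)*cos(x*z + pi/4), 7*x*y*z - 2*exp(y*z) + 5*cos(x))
(7*x*z - 4*sqrt(2)*x*sin(x*z + pi/4) - 2*z*exp(y*z), -2*x*y - 7*y*z + 5*sin(x) + sin(z), 8*x**2*y + 2*x*z + 5*y*exp(x*y) - 2*y*cos(x*y) + 4*sqrt(2)*z*sin(x*z + pi/4))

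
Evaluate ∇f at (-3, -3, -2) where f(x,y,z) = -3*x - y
(-3, -1, 0)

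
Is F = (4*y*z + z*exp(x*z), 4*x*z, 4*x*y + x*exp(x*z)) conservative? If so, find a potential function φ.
Yes, F is conservative. φ = 4*x*y*z + exp(x*z)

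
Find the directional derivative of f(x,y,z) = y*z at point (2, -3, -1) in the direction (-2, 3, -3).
3*sqrt(22)/11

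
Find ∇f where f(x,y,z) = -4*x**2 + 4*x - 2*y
(4 - 8*x, -2, 0)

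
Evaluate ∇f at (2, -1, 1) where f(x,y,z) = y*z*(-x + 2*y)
(1, -6, 4)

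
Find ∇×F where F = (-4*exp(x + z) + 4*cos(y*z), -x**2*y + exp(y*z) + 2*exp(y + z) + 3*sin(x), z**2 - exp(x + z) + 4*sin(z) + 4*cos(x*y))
(-4*x*sin(x*y) - y*exp(y*z) - 2*exp(y + z), 4*y*sin(x*y) - 4*y*sin(y*z) - 3*exp(x + z), -2*x*y + 4*z*sin(y*z) + 3*cos(x))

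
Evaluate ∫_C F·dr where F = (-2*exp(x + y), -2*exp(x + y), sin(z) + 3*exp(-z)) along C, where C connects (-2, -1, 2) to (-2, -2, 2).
-(2 - 2*E)*exp(-4)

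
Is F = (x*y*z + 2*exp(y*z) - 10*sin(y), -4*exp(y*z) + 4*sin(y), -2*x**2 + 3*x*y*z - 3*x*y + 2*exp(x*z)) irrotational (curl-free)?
No, ∇×F = (3*x*z - 3*x + 4*y*exp(y*z), x*y + 4*x - 3*y*z + 2*y*exp(y*z) + 3*y - 2*z*exp(x*z), -x*z - 2*z*exp(y*z) + 10*cos(y))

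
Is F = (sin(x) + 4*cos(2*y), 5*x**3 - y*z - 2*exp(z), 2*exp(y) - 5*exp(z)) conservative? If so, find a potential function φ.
No, ∇×F = (y + 2*exp(y) + 2*exp(z), 0, 15*x**2 + 8*sin(2*y)) ≠ 0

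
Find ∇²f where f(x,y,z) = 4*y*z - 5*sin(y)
5*sin(y)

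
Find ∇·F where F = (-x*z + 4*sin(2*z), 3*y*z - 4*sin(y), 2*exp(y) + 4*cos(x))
2*z - 4*cos(y)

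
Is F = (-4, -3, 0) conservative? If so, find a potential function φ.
Yes, F is conservative. φ = -4*x - 3*y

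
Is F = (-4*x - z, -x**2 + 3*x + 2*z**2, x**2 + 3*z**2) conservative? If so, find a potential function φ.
No, ∇×F = (-4*z, -2*x - 1, 3 - 2*x) ≠ 0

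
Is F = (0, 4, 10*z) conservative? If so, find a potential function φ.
Yes, F is conservative. φ = 4*y + 5*z**2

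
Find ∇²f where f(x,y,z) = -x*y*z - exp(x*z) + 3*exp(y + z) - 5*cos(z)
-x**2*exp(x*z) - z**2*exp(x*z) + 6*exp(y + z) + 5*cos(z)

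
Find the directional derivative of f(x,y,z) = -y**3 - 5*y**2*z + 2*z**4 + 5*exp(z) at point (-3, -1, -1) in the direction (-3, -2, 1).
sqrt(14)*(5 + 13*E)*exp(-1)/14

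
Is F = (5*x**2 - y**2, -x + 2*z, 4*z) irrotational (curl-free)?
No, ∇×F = (-2, 0, 2*y - 1)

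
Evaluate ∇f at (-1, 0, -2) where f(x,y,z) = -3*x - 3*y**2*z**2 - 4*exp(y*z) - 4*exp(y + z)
(-3, 8 - 4*exp(-2), -4*exp(-2))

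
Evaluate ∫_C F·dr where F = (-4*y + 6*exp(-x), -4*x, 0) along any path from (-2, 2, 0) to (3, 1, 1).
-28 - 6*exp(-3) + 6*exp(2)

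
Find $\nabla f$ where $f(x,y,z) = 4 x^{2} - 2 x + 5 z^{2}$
(8*x - 2, 0, 10*z)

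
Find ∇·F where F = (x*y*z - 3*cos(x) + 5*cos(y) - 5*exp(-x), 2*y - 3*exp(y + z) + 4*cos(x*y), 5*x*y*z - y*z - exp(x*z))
5*x*y - x*exp(x*z) - 4*x*sin(x*y) + y*z - y - 3*exp(y + z) + 3*sin(x) + 2 + 5*exp(-x)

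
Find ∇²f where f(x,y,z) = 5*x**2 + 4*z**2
18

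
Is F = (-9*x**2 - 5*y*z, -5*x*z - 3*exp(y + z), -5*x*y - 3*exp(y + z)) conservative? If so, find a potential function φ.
Yes, F is conservative. φ = -3*x**3 - 5*x*y*z - 3*exp(y + z)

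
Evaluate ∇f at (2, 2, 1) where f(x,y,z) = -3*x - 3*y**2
(-3, -12, 0)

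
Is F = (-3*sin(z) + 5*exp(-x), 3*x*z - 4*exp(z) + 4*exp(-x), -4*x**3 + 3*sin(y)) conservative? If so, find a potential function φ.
No, ∇×F = (-3*x + 4*exp(z) + 3*cos(y), 12*x**2 - 3*cos(z), 3*z - 4*exp(-x)) ≠ 0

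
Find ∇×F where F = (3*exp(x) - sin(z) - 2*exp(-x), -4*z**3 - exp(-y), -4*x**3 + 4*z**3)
(12*z**2, 12*x**2 - cos(z), 0)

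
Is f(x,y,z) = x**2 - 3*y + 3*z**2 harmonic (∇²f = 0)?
No, ∇²f = 8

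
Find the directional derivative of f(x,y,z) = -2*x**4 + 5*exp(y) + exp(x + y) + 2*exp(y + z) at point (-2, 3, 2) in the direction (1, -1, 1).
sqrt(3)*(64 - 5*exp(3))/3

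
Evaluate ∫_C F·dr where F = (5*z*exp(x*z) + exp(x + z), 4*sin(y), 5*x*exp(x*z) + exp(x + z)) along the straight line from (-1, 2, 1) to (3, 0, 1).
-5 - 5*exp(-1) + 4*cos(2) + exp(4) + 5*exp(3)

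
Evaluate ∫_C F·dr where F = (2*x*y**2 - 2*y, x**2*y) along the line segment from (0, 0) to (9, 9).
19359/4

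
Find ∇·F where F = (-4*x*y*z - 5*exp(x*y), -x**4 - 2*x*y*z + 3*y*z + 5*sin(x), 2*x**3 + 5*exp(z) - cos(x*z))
-2*x*z + x*sin(x*z) - 4*y*z - 5*y*exp(x*y) + 3*z + 5*exp(z)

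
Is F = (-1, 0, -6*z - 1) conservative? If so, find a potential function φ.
Yes, F is conservative. φ = -x - 3*z**2 - z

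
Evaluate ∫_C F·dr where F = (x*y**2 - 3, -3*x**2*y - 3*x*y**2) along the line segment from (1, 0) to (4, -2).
-27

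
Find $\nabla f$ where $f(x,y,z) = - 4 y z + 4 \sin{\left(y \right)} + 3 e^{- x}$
(-3*exp(-x), -4*z + 4*cos(y), -4*y)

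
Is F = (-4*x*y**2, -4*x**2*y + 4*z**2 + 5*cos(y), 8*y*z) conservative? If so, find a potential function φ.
Yes, F is conservative. φ = -2*x**2*y**2 + 4*y*z**2 + 5*sin(y)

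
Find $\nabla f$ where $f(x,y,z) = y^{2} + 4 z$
(0, 2*y, 4)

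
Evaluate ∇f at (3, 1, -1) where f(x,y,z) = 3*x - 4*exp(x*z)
(4*exp(-3) + 3, 0, -12*exp(-3))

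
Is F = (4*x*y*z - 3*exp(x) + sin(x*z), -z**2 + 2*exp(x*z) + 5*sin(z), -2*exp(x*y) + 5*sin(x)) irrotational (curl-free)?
No, ∇×F = (-2*x*exp(x*y) - 2*x*exp(x*z) + 2*z - 5*cos(z), 4*x*y + x*cos(x*z) + 2*y*exp(x*y) - 5*cos(x), 2*z*(-2*x + exp(x*z)))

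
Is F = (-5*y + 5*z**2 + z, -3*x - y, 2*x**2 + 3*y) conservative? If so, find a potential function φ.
No, ∇×F = (3, -4*x + 10*z + 1, 2) ≠ 0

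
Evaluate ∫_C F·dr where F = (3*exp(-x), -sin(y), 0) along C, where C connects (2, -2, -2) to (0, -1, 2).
-3 + 3*exp(-2) - cos(2) + cos(1)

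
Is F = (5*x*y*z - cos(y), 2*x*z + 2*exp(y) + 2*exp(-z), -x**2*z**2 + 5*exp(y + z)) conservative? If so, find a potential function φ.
No, ∇×F = (-2*x + 5*exp(y + z) + 2*exp(-z), x*(5*y + 2*z**2), -5*x*z + 2*z - sin(y)) ≠ 0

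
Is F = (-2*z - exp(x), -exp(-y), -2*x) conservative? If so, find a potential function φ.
Yes, F is conservative. φ = -2*x*z - exp(x) + exp(-y)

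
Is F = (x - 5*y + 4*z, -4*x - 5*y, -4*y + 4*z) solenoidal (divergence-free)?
Yes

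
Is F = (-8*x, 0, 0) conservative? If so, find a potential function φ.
Yes, F is conservative. φ = -4*x**2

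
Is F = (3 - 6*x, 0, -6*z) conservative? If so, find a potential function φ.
Yes, F is conservative. φ = -3*x**2 + 3*x - 3*z**2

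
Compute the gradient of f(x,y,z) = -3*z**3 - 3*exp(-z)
(0, 0, -9*z**2 + 3*exp(-z))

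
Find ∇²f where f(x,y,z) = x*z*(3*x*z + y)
6*x**2 + 6*z**2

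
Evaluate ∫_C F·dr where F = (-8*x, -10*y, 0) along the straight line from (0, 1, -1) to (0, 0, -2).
5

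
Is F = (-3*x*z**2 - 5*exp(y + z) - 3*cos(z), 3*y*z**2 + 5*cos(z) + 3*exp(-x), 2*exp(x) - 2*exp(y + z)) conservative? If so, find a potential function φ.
No, ∇×F = (-6*y*z - 2*exp(y + z) + 5*sin(z), -6*x*z - 2*exp(x) - 5*exp(y + z) + 3*sin(z), (5*exp(x + y + z) - 3)*exp(-x)) ≠ 0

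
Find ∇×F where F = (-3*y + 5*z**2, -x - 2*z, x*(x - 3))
(2, -2*x + 10*z + 3, 2)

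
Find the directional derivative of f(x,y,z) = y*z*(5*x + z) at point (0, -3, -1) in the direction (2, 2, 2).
22*sqrt(3)/3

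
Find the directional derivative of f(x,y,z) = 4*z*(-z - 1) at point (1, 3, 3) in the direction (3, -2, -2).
56*sqrt(17)/17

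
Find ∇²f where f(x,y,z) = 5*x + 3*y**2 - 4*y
6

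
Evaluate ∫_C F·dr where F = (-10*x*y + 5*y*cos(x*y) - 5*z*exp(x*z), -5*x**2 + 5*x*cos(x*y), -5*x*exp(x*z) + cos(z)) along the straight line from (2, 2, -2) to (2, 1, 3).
-5*exp(6) + 5*exp(-4) + sin(3) - 5*sin(4) + 6*sin(2) + 20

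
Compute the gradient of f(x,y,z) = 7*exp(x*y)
(7*y*exp(x*y), 7*x*exp(x*y), 0)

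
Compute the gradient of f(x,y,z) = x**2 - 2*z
(2*x, 0, -2)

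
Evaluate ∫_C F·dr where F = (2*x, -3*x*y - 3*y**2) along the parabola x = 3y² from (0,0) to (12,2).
100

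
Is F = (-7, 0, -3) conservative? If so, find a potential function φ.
Yes, F is conservative. φ = -7*x - 3*z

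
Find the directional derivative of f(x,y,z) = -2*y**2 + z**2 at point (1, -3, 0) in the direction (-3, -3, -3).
-4*sqrt(3)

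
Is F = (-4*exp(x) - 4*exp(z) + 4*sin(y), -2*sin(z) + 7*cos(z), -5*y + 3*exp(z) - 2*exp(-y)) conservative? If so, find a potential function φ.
No, ∇×F = (7*sin(z) + 2*cos(z) - 5 + 2*exp(-y), -4*exp(z), -4*cos(y)) ≠ 0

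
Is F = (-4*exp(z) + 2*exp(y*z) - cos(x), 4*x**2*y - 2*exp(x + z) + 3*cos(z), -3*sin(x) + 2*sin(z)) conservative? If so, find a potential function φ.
No, ∇×F = (2*exp(x + z) + 3*sin(z), 2*y*exp(y*z) - 4*exp(z) + 3*cos(x), 8*x*y - 2*z*exp(y*z) - 2*exp(x + z)) ≠ 0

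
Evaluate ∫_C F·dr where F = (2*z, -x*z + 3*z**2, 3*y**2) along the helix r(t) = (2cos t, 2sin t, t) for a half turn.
pi*(-10 - pi)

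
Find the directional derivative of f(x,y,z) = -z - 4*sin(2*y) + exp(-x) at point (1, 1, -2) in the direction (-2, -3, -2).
2*sqrt(17)*(E*(12*cos(2) + 1) + 1)*exp(-1)/17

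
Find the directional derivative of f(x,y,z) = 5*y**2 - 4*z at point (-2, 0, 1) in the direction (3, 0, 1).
-2*sqrt(10)/5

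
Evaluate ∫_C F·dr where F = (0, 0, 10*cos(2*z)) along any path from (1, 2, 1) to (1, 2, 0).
-5*sin(2)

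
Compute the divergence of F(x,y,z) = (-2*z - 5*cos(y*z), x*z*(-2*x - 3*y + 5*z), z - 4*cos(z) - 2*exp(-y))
-3*x*z + 4*sin(z) + 1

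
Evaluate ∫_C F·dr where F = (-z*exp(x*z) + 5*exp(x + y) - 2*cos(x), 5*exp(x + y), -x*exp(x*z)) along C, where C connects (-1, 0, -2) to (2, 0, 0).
-5*exp(-1) - 2*sin(2) - 2*sin(1) - 1 + 6*exp(2)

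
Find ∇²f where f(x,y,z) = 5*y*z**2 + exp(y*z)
y*(y*exp(y*z) + 10) + z**2*exp(y*z)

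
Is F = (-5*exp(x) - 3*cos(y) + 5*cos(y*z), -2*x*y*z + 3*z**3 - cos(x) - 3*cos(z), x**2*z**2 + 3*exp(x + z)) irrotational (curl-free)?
No, ∇×F = (2*x*y - 9*z**2 - 3*sin(z), -2*x*z**2 - 5*y*sin(y*z) - 3*exp(x + z), -2*y*z + 5*z*sin(y*z) + sin(x) - 3*sin(y))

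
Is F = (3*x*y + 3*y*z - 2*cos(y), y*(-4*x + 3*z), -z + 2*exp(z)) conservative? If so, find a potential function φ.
No, ∇×F = (-3*y, 3*y, -3*x - 4*y - 3*z - 2*sin(y)) ≠ 0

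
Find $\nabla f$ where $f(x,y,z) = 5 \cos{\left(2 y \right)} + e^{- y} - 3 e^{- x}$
(3*exp(-x), -10*sin(2*y) - exp(-y), 0)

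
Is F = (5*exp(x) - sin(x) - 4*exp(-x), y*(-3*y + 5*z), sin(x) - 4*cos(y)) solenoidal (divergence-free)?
No, ∇·F = -6*y + 5*z - cos(x) + sinh(x) + 9*cosh(x)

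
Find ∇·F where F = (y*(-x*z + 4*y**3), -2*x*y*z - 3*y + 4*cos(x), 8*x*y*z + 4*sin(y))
8*x*y - 2*x*z - y*z - 3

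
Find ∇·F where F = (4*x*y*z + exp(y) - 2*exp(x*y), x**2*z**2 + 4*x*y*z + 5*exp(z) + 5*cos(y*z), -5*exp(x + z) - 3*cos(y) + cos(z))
4*x*z + 4*y*z - 2*y*exp(x*y) - 5*z*sin(y*z) - 5*exp(x + z) - sin(z)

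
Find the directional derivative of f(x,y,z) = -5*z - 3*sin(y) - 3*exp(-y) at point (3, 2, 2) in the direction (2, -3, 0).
9*sqrt(13)*(exp(2)*cos(2) - 1)*exp(-2)/13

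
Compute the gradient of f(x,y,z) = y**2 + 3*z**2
(0, 2*y, 6*z)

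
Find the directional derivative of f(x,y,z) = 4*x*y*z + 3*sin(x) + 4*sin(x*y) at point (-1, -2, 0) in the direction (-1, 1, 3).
sqrt(11)*(4*cos(2) - 3*cos(1) + 24)/11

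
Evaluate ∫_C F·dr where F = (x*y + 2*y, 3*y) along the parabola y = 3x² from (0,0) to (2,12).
244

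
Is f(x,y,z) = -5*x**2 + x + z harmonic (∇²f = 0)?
No, ∇²f = -10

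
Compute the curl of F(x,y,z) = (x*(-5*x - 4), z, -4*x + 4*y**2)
(8*y - 1, 4, 0)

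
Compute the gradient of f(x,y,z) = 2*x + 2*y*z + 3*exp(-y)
(2, 2*z - 3*exp(-y), 2*y)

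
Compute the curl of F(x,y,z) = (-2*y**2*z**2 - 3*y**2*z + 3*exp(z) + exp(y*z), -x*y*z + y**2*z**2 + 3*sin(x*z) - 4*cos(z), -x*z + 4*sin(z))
(x*y - 3*x*cos(x*z) - 2*y**2*z - 4*sin(z), -4*y**2*z - 3*y**2 + y*exp(y*z) + z + 3*exp(z), z*(4*y*z + 5*y - exp(y*z) + 3*cos(x*z)))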